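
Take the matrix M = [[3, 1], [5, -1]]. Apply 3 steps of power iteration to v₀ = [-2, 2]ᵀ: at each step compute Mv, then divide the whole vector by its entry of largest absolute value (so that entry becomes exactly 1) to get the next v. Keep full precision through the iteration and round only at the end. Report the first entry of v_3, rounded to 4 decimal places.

Mv0 = (-4.00000, -12.00000); divide by -12.00000 → v1 = (0.33333, 1.00000)
Mv1 = (2.00000, 0.66667); divide by 2.00000 → v2 = (1.00000, 0.33333)
Mv2 = (3.33333, 4.66667); divide by 4.66667 → v3 = (0.71429, 1.00000)
Requested entry of v3: -80/-112 = 0.7143

0.7143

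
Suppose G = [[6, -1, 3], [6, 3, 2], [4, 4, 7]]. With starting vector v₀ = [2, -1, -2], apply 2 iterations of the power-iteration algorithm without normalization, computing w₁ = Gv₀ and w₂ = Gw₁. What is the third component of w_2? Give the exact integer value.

-22

w1 = Gv₀ = (6·2 + (-1)·(-1) + 3·(-2); 6·2 + 3·(-1) + 2·(-2); 4·2 + 4·(-1) + 7·(-2)) = (7, 5, -10)
w2 = Gw1 = (6·7 + (-1)·5 + 3·(-10); 6·7 + 3·5 + 2·(-10); 4·7 + 4·5 + 7·(-10)) = (7, 37, -22)
The requested component of w2 is -22.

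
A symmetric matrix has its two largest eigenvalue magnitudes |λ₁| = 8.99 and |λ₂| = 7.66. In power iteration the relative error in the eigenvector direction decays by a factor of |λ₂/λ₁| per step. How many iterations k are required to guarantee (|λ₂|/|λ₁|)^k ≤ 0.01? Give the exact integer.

29

|λ₂/λ₁| = 7.66/8.99 = 0.85206
Need k ≥ ln(0.01) / ln(0.85206) = -4.6052 / -0.1601 ≈ 28.764
Smallest integer k satisfying the bound: 29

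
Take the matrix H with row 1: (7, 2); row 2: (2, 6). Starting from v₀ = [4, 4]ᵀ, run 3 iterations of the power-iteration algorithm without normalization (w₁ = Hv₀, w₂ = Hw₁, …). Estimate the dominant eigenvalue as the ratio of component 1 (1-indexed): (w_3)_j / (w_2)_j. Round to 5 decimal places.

λ ≈ 8.67089

w1 = Hv₀ = (7·4 + 2·4; 2·4 + 6·4) = (36, 32)
w2 = Hw1 = (7·36 + 2·32; 2·36 + 6·32) = (316, 264)
w3 = Hw2 = (2740, 2216)
Ratio at component: 2740 / 316 = 8.67089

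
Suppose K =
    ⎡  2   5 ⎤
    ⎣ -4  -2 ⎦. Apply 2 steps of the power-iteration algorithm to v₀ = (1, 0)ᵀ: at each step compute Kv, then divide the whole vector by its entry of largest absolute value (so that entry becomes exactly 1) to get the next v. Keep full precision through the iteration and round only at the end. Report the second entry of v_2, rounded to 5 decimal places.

Kv0 = (2.000000, -4.000000); divide by -4.000000 → v1 = (-0.500000, 1.000000)
Kv1 = (4.000000, 0.000000); divide by 4.000000 → v2 = (1.000000, 0.000000)
Requested entry of v2: 0/-16 = 0.00000

0.00000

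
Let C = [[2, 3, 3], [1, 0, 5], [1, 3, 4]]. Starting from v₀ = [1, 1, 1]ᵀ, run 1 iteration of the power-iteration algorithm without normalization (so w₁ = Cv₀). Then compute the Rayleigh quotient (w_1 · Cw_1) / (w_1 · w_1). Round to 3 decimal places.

w1 = Cv₀ = (8, 6, 8)
Cw1 = (58, 48, 58)
w1·Cw1 = 8·58 + 6·48 + 8·58 = 1216; w1·w1 = 8·8 + 6·6 + 8·8 = 164
λ ≈ 1216/164 = 7.415

λ ≈ 7.415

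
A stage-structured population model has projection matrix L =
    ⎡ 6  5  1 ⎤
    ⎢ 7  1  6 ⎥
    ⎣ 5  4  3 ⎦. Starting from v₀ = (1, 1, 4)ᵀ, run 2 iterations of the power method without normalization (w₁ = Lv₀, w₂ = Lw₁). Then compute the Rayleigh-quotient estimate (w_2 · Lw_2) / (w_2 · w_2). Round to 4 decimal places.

w1 = Lv₀ = (15, 32, 21)
w2 = Lw1 = (271, 263, 266)
Lw2 = (3207, 3756, 3205)
w2·Lw2 = 271·3207 + 263·3756 + 266·3205 = 2709455; w2·w2 = 271·271 + 263·263 + 266·266 = 213366
λ ≈ 2709455/213366 = 12.6986

λ ≈ 12.6986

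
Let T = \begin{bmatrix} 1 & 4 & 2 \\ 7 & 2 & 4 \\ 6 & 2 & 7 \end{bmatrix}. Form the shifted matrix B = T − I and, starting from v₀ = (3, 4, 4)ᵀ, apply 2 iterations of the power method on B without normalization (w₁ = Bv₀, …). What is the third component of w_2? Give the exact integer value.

526

B = T − I has rows (0, 4, 2); (7, 1, 4); (6, 2, 6)
w1 = Bv₀ = (0·3 + 4·4 + 2·4; 7·3 + 1·4 + 4·4; 6·3 + 2·4 + 6·4) = (24, 41, 50)
w2 = Bw1 = (0·24 + 4·41 + 2·50; 7·24 + 1·41 + 4·50; 6·24 + 2·41 + 6·50) = (264, 409, 526)
Requested component of w2: 526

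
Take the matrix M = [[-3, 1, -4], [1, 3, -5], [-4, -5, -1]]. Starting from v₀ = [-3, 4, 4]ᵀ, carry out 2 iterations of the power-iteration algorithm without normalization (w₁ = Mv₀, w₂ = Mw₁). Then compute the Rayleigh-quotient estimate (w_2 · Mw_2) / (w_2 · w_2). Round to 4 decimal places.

w1 = Mv₀ = ((-3)·(-3) + 1·4 + (-4)·4; 1·(-3) + 3·4 + (-5)·4; (-4)·(-3) + (-5)·4 + (-1)·4) = (-3, -11, -12)
w2 = Mw1 = ((-3)·(-3) + 1·(-11) + (-4)·(-12); 1·(-3) + 3·(-11) + (-5)·(-12); (-4)·(-3) + (-5)·(-11) + (-1)·(-12)) = (46, 24, 79)
Mw2 = (-430, -277, -383)
w2·Mw2 = 46·(-430) + 24·(-277) + 79·(-383) = -56685; w2·w2 = 46·46 + 24·24 + 79·79 = 8933
λ ≈ -56685/8933 = -6.3456

-6.3456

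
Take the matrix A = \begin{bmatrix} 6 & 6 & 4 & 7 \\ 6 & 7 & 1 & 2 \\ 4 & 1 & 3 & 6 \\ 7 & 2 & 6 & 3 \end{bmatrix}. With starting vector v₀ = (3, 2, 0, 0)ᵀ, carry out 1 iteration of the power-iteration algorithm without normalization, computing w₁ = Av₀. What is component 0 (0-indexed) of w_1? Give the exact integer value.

w1 = Av₀ = (6·3 + 6·2 + 4·0 + 7·0; 6·3 + 7·2 + 1·0 + 2·0; 4·3 + 1·2 + 3·0 + 6·0; 7·3 + 2·2 + 6·0 + 3·0) = (30, 32, 14, 25)
The requested component of w1 is 30.

30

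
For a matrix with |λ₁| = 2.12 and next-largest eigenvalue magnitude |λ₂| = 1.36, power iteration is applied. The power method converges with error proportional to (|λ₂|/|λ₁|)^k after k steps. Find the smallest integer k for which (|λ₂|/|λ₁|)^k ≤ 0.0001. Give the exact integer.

21

|λ₂/λ₁| = 1.36/2.12 = 0.64151
Need k ≥ ln(0.0001) / ln(0.64151) = -9.2103 / -0.4439 ≈ 20.747
Smallest integer k satisfying the bound: 21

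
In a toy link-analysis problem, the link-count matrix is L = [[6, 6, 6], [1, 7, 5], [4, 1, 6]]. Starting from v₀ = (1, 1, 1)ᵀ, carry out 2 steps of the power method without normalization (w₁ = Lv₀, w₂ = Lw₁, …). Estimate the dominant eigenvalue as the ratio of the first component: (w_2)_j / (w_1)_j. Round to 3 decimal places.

λ ≈ 14.000

w1 = Lv₀ = (18, 13, 11)
w2 = Lw1 = (252, 164, 151)
Ratio at component: 252 / 18 = 14.000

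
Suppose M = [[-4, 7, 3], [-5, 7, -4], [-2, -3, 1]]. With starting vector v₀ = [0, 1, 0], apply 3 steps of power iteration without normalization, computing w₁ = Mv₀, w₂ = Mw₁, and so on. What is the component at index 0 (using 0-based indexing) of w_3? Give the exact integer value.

20

w1 = Mv₀ = ((-4)·0 + 7·1 + 3·0; (-5)·0 + 7·1 + (-4)·0; (-2)·0 + (-3)·1 + 1·0) = (7, 7, -3)
w2 = Mw1 = ((-4)·7 + 7·7 + 3·(-3); (-5)·7 + 7·7 + (-4)·(-3); (-2)·7 + (-3)·7 + 1·(-3)) = (12, 26, -38)
w3 = Mw2 = (20, 274, -140)
The requested component of w3 is 20.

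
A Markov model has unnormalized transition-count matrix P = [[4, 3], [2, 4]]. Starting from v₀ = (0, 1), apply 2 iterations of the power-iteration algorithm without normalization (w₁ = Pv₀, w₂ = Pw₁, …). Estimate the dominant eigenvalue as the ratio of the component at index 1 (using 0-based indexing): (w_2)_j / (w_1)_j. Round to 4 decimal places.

5.5000

w1 = Pv₀ = (4·0 + 3·1; 2·0 + 4·1) = (3, 4)
w2 = Pw1 = (4·3 + 3·4; 2·3 + 4·4) = (24, 22)
Ratio at component: 22 / 4 = 5.5000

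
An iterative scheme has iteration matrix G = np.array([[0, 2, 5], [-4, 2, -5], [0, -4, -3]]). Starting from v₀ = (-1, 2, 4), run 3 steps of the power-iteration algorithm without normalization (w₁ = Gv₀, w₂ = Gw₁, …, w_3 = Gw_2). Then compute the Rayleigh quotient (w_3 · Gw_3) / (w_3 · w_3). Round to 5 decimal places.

-2.76368

w1 = Gv₀ = (24, -12, -20)
w2 = Gw1 = (-124, -20, 108)
w3 = Gw2 = (500, -84, -244)
Gw3 = (-1388, -948, 1068)
w3·Gw3 = 500·(-1388) + (-84)·(-948) + (-244)·1068 = -874960; w3·w3 = 500·500 + (-84)·(-84) + (-244)·(-244) = 316592
λ ≈ -874960/316592 = -2.76368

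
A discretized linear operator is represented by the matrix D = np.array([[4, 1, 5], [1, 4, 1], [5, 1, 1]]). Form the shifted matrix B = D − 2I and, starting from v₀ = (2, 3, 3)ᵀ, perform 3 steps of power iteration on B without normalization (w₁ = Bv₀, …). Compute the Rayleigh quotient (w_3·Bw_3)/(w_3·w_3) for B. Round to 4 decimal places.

6.0309

B = D − 2I has rows (2, 1, 5); (1, 2, 1); (5, 1, -1)
w1 = Bv₀ = (2·2 + 1·3 + 5·3; 1·2 + 2·3 + 1·3; 5·2 + 1·3 + (-1)·3) = (22, 11, 10)
w2 = Bw1 = (2·22 + 1·11 + 5·10; 1·22 + 2·11 + 1·10; 5·22 + 1·11 + (-1)·10) = (105, 54, 111)
w3 = Bw2 = (819, 324, 468)
Bw3 = (4302, 1935, 3951)
w3·Bw3 = 5999346; w3·w3 = 994761; μ ≈ 5999346/994761 = 6.0309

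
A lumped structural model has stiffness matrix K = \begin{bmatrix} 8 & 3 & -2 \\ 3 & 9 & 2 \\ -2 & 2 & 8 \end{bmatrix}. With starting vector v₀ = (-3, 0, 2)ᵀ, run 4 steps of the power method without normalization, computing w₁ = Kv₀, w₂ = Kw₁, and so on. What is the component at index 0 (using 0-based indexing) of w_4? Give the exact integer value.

w1 = Kv₀ = (-28, -5, 22)
w2 = Kw1 = (-283, -85, 222)
w3 = Kw2 = (-2963, -1170, 2172)
w4 = Kw3 = (-31558, -15075, 20962)
The requested component of w4 is -31558.

-31558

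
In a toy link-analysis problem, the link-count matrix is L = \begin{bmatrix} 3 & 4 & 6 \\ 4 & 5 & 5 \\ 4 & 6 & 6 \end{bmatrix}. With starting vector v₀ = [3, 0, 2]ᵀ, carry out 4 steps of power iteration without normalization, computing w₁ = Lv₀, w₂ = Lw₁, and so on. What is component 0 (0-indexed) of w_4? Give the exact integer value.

w1 = Lv₀ = (21, 22, 24)
w2 = Lw1 = (295, 314, 360)
w3 = Lw2 = (4301, 4550, 5224)
w4 = Lw3 = (62447, 66074, 75848)
The requested component of w4 is 62447.

62447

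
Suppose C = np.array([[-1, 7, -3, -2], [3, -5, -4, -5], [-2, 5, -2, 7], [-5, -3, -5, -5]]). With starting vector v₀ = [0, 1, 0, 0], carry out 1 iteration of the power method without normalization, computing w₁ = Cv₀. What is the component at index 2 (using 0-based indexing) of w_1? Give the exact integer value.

5

w1 = Cv₀ = (7, -5, 5, -3)
The requested component of w1 is 5.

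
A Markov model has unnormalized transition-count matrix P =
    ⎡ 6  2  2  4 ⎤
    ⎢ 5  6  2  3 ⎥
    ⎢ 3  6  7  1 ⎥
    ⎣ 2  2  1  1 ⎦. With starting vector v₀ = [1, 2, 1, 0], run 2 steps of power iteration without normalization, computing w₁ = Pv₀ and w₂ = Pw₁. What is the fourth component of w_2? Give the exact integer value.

91

w1 = Pv₀ = (6·1 + 2·2 + 2·1 + 4·0; 5·1 + 6·2 + 2·1 + 3·0; 3·1 + 6·2 + 7·1 + 1·0; 2·1 + 2·2 + 1·1 + 1·0) = (12, 19, 22, 7)
w2 = Pw1 = (6·12 + 2·19 + 2·22 + 4·7; 5·12 + 6·19 + 2·22 + 3·7; 3·12 + 6·19 + 7·22 + 1·7; 2·12 + 2·19 + 1·22 + 1·7) = (182, 239, 311, 91)
The requested component of w2 is 91.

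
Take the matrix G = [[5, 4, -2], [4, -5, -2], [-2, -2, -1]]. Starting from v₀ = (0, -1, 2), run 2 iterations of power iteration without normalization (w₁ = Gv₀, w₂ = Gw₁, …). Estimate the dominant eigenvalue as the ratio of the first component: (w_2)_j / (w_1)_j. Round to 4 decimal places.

4.5000

w1 = Gv₀ = (-8, 1, 0)
w2 = Gw1 = (-36, -37, 14)
Ratio at component: -36 / -8 = 4.5000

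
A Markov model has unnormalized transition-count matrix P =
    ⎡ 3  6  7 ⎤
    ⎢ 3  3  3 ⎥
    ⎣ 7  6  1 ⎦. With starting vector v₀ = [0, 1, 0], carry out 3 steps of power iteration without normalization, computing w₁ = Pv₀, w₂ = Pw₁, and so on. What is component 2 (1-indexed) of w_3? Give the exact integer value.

w1 = Pv₀ = (3·0 + 6·1 + 7·0; 3·0 + 3·1 + 3·0; 7·0 + 6·1 + 1·0) = (6, 3, 6)
w2 = Pw1 = (3·6 + 6·3 + 7·6; 3·6 + 3·3 + 3·6; 7·6 + 6·3 + 1·6) = (78, 45, 66)
w3 = Pw2 = (966, 567, 882)
The requested component of w3 is 567.

567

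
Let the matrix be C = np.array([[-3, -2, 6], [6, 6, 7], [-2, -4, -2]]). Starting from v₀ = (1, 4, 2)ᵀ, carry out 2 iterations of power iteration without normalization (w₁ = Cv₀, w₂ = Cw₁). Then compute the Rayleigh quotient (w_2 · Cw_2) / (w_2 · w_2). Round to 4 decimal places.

w1 = Cv₀ = ((-3)·1 + (-2)·4 + 6·2; 6·1 + 6·4 + 7·2; (-2)·1 + (-4)·4 + (-2)·2) = (1, 44, -22)
w2 = Cw1 = ((-3)·1 + (-2)·44 + 6·(-22); 6·1 + 6·44 + 7·(-22); (-2)·1 + (-4)·44 + (-2)·(-22)) = (-223, 116, -134)
Cw2 = (-367, -1580, 250)
w2·Cw2 = (-223)·(-367) + 116·(-1580) + (-134)·250 = -134939; w2·w2 = (-223)·(-223) + 116·116 + (-134)·(-134) = 81141
λ ≈ -134939/81141 = -1.6630

-1.6630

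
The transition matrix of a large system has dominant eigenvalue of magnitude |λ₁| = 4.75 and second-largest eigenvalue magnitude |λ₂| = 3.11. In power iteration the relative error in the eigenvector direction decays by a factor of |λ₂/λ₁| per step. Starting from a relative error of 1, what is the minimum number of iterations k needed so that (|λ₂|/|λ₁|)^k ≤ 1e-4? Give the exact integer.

|λ₂/λ₁| = 3.11/4.75 = 0.65474
Need k ≥ ln(1e-4) / ln(0.65474) = -9.2103 / -0.4235 ≈ 21.747
Smallest integer k satisfying the bound: 22

22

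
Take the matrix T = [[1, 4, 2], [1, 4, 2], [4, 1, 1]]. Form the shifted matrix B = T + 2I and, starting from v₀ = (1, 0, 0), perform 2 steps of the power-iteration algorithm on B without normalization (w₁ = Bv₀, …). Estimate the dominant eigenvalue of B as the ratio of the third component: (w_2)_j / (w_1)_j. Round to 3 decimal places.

6.250

B = T + 2I has rows (3, 4, 2); (1, 6, 2); (4, 1, 3)
w1 = Bv₀ = (3, 1, 4)
w2 = Bw1 = (21, 17, 25)
Ratio: 25/4 = 6.250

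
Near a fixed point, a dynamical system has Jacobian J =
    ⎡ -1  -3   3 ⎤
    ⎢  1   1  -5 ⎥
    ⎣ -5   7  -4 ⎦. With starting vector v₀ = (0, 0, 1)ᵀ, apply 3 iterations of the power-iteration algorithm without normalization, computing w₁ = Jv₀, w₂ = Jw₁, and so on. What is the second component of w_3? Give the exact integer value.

w1 = Jv₀ = ((-1)·0 + (-3)·0 + 3·1; 1·0 + 1·0 + (-5)·1; (-5)·0 + 7·0 + (-4)·1) = (3, -5, -4)
w2 = Jw1 = ((-1)·3 + (-3)·(-5) + 3·(-4); 1·3 + 1·(-5) + (-5)·(-4); (-5)·3 + 7·(-5) + (-4)·(-4)) = (0, 18, -34)
w3 = Jw2 = (-156, 188, 262)
The requested component of w3 is 188.

188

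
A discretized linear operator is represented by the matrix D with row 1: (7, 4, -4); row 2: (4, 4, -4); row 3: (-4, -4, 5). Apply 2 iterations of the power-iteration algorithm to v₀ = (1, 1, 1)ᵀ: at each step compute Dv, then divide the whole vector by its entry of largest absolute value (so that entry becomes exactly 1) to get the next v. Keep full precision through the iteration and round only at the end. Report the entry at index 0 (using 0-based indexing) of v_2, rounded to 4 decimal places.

1.0000

Dv0 = (7.00000, 4.00000, -3.00000); divide by 7.00000 → v1 = (1.00000, 0.57143, -0.42857)
Dv1 = (11.00000, 8.00000, -8.42857); divide by 11.00000 → v2 = (1.00000, 0.72727, -0.76623)
Requested entry of v2: 77/77 = 1.0000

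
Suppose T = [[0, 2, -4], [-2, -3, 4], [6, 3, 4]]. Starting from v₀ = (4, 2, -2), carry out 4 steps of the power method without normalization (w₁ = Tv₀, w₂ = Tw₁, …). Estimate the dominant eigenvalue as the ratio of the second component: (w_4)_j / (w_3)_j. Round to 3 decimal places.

-2.488

w1 = Tv₀ = (12, -22, 22)
w2 = Tw1 = (-132, 130, 94)
w3 = Tw2 = (-116, 250, -26)
w4 = Tw3 = (604, -622, -50)
Ratio at component: -622 / 250 = -2.488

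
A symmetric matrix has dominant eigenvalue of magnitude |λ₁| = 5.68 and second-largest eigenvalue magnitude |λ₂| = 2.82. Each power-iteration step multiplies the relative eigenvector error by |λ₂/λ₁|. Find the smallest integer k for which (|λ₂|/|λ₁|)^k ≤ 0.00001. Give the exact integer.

17

|λ₂/λ₁| = 2.82/5.68 = 0.49648
Need k ≥ ln(0.00001) / ln(0.49648) = -11.5129 / -0.7002 ≈ 16.442
Smallest integer k satisfying the bound: 17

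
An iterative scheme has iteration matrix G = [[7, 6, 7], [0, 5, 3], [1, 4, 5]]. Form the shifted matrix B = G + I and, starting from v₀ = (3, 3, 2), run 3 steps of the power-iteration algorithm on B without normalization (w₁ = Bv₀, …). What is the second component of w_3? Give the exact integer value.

2292

B = G + I has rows (8, 6, 7); (0, 6, 3); (1, 4, 6)
w1 = Bv₀ = (56, 24, 27)
w2 = Bw1 = (781, 225, 314)
w3 = Bw2 = (9796, 2292, 3565)
Requested component of w3: 2292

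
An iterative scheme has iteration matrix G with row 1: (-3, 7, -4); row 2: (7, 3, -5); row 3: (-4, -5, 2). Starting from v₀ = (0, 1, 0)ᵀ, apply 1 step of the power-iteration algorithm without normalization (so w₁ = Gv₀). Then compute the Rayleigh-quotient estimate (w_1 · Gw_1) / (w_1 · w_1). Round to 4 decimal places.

7.8795

w1 = Gv₀ = ((-3)·0 + 7·1 + (-4)·0; 7·0 + 3·1 + (-5)·0; (-4)·0 + (-5)·1 + 2·0) = (7, 3, -5)
Gw1 = (20, 83, -53)
w1·Gw1 = 7·20 + 3·83 + (-5)·(-53) = 654; w1·w1 = 7·7 + 3·3 + (-5)·(-5) = 83
λ ≈ 654/83 = 7.8795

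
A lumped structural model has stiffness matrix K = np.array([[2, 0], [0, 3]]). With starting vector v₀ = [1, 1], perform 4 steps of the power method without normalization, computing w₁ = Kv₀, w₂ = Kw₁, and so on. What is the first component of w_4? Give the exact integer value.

16

w1 = Kv₀ = (2·1 + 0·1; 0·1 + 3·1) = (2, 3)
w2 = Kw1 = (2·2 + 0·3; 0·2 + 3·3) = (4, 9)
w3 = Kw2 = (8, 27)
w4 = Kw3 = (16, 81)
The requested component of w4 is 16.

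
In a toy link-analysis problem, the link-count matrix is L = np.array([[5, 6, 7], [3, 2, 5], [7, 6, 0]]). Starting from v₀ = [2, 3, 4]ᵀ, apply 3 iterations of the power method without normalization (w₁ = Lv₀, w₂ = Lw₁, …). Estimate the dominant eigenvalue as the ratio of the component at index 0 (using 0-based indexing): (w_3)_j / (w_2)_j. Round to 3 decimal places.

λ ≈ 14.253

w1 = Lv₀ = (5·2 + 6·3 + 7·4; 3·2 + 2·3 + 5·4; 7·2 + 6·3 + 0·4) = (56, 32, 32)
w2 = Lw1 = (5·56 + 6·32 + 7·32; 3·56 + 2·32 + 5·32; 7·56 + 6·32 + 0·32) = (696, 392, 584)
w3 = Lw2 = (9920, 5792, 7224)
Ratio at component: 9920 / 696 = 14.253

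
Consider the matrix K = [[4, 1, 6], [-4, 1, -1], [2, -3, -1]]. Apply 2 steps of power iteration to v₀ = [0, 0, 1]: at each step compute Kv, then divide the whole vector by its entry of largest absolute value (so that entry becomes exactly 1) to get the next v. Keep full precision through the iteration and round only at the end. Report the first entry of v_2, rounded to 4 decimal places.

-0.7083

Kv0 = (6.00000, -1.00000, -1.00000); divide by 6.00000 → v1 = (1.00000, -0.16667, -0.16667)
Kv1 = (2.83333, -4.00000, 2.66667); divide by -4.00000 → v2 = (-0.70833, 1.00000, -0.66667)
Requested entry of v2: 17/-24 = -0.7083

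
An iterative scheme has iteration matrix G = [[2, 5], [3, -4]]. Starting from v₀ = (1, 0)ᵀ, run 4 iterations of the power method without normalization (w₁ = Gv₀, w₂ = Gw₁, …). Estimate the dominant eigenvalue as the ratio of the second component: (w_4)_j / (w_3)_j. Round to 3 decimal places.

w1 = Gv₀ = (2, 3)
w2 = Gw1 = (19, -6)
w3 = Gw2 = (8, 81)
w4 = Gw3 = (421, -300)
Ratio at component: -300 / 81 = -3.704

λ ≈ -3.704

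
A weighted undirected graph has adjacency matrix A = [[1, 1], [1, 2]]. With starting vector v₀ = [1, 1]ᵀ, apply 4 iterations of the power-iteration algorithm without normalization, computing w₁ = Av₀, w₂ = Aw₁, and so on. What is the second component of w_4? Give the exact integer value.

w1 = Av₀ = (1·1 + 1·1; 1·1 + 2·1) = (2, 3)
w2 = Aw1 = (1·2 + 1·3; 1·2 + 2·3) = (5, 8)
w3 = Aw2 = (13, 21)
w4 = Aw3 = (34, 55)
The requested component of w4 is 55.

55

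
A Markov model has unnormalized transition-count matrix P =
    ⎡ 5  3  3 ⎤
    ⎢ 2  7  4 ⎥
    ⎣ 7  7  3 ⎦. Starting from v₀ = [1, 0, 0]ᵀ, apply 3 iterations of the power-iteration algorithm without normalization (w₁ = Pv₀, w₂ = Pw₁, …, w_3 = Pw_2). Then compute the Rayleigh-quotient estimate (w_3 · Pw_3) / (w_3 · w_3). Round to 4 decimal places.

w1 = Pv₀ = (5·1 + 3·0 + 3·0; 2·1 + 7·0 + 4·0; 7·1 + 7·0 + 3·0) = (5, 2, 7)
w2 = Pw1 = (5·5 + 3·2 + 3·7; 2·5 + 7·2 + 4·7; 7·5 + 7·2 + 3·7) = (52, 52, 70)
w3 = Pw2 = (626, 748, 938)
Pw3 = (8188, 10240, 12432)
w3·Pw3 = 626·8188 + 748·10240 + 938·12432 = 24446424; w3·w3 = 626·626 + 748·748 + 938·938 = 1831224
λ ≈ 24446424/1831224 = 13.3498

λ ≈ 13.3498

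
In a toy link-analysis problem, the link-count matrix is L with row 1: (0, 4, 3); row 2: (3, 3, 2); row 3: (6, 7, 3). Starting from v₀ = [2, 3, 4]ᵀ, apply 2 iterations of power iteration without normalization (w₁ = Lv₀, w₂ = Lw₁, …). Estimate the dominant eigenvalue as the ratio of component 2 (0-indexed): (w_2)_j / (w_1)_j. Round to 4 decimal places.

λ ≈ 9.7778

w1 = Lv₀ = (0·2 + 4·3 + 3·4; 3·2 + 3·3 + 2·4; 6·2 + 7·3 + 3·4) = (24, 23, 45)
w2 = Lw1 = (0·24 + 4·23 + 3·45; 3·24 + 3·23 + 2·45; 6·24 + 7·23 + 3·45) = (227, 231, 440)
Ratio at component: 440 / 45 = 9.7778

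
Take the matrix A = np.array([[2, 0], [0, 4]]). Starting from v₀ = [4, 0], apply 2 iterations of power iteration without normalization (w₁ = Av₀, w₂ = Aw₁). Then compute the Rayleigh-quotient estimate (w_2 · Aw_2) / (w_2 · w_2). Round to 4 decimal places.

λ ≈ 2.0000

w1 = Av₀ = (2·4 + 0·0; 0·4 + 4·0) = (8, 0)
w2 = Aw1 = (2·8 + 0·0; 0·8 + 4·0) = (16, 0)
Aw2 = (32, 0)
w2·Aw2 = 16·32 + 0·0 = 512; w2·w2 = 16·16 + 0·0 = 256
λ ≈ 512/256 = 2.0000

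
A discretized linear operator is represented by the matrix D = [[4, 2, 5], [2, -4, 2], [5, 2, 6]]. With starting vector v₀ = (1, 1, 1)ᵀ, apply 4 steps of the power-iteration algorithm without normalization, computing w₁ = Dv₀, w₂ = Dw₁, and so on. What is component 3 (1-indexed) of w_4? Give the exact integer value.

15203

w1 = Dv₀ = (4·1 + 2·1 + 5·1; 2·1 + (-4)·1 + 2·1; 5·1 + 2·1 + 6·1) = (11, 0, 13)
w2 = Dw1 = (4·11 + 2·0 + 5·13; 2·11 + (-4)·0 + 2·13; 5·11 + 2·0 + 6·13) = (109, 48, 133)
w3 = Dw2 = (1197, 292, 1439)
w4 = Dw3 = (12567, 4104, 15203)
The requested component of w4 is 15203.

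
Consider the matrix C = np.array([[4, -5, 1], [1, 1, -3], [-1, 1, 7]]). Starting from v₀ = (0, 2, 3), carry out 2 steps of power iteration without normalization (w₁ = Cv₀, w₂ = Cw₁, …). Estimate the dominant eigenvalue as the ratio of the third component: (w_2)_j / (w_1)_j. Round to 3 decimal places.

7.000

w1 = Cv₀ = (-7, -7, 23)
w2 = Cw1 = (30, -83, 161)
Ratio at component: 161 / 23 = 7.000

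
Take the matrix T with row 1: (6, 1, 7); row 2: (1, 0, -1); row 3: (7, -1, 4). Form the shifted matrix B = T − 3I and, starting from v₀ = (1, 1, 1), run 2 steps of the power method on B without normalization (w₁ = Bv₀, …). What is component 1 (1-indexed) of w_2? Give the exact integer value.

79

B = T − 3I has rows (3, 1, 7); (1, -3, -1); (7, -1, 1)
w1 = Bv₀ = (3·1 + 1·1 + 7·1; 1·1 + (-3)·1 + (-1)·1; 7·1 + (-1)·1 + 1·1) = (11, -3, 7)
w2 = Bw1 = (3·11 + 1·(-3) + 7·7; 1·11 + (-3)·(-3) + (-1)·7; 7·11 + (-1)·(-3) + 1·7) = (79, 13, 87)
Requested component of w2: 79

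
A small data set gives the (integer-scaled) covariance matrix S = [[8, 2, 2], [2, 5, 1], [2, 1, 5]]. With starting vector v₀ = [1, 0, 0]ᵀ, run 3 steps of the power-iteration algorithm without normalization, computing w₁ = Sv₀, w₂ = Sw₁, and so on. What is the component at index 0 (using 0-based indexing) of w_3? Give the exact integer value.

688

w1 = Sv₀ = (8, 2, 2)
w2 = Sw1 = (72, 28, 28)
w3 = Sw2 = (688, 312, 312)
The requested component of w3 is 688.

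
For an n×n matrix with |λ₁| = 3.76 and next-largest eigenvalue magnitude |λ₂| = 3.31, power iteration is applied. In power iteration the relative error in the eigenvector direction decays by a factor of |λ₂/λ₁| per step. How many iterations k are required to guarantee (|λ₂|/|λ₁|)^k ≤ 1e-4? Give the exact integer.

|λ₂/λ₁| = 3.31/3.76 = 0.88032
Need k ≥ ln(1e-4) / ln(0.88032) = -9.2103 / -0.1275 ≈ 72.255
Smallest integer k satisfying the bound: 73

73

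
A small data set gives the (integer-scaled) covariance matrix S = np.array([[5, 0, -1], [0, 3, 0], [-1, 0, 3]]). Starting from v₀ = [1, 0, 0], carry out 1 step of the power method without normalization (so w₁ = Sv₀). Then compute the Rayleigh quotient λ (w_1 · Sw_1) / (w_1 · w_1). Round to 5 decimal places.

5.30769

w1 = Sv₀ = (5, 0, -1)
Sw1 = (26, 0, -8)
w1·Sw1 = 5·26 + 0·0 + (-1)·(-8) = 138; w1·w1 = 5·5 + 0·0 + (-1)·(-1) = 26
λ ≈ 138/26 = 5.30769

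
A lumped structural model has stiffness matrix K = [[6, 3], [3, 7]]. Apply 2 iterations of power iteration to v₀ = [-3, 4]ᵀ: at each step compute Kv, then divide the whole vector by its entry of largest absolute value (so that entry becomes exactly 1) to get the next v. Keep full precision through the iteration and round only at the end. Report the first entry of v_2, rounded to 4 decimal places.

0.1826

Kv0 = (-6.00000, 19.00000); divide by 19.00000 → v1 = (-0.31579, 1.00000)
Kv1 = (1.10526, 6.05263); divide by 6.05263 → v2 = (0.18261, 1.00000)
Requested entry of v2: 21/115 = 0.1826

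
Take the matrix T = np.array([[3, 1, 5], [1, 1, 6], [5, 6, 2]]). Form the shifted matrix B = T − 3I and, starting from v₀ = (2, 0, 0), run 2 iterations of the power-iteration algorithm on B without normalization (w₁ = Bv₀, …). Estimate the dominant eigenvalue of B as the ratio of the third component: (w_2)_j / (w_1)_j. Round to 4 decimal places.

μ ≈ 0.2000

B = T − 3I has rows (0, 1, 5); (1, -2, 6); (5, 6, -1)
w1 = Bv₀ = (0·2 + 1·0 + 5·0; 1·2 + (-2)·0 + 6·0; 5·2 + 6·0 + (-1)·0) = (0, 2, 10)
w2 = Bw1 = (0·0 + 1·2 + 5·10; 1·0 + (-2)·2 + 6·10; 5·0 + 6·2 + (-1)·10) = (52, 56, 2)
Ratio: 2/10 = 0.2000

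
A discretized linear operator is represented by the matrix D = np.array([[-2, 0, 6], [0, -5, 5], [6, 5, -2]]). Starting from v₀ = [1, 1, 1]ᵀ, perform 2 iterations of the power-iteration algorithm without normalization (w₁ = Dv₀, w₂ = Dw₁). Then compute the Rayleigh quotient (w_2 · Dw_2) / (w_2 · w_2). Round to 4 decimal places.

-2.0151

w1 = Dv₀ = (4, 0, 9)
w2 = Dw1 = (46, 45, 6)
Dw2 = (-56, -195, 489)
w2·Dw2 = 46·(-56) + 45·(-195) + 6·489 = -8417; w2·w2 = 46·46 + 45·45 + 6·6 = 4177
λ ≈ -8417/4177 = -2.0151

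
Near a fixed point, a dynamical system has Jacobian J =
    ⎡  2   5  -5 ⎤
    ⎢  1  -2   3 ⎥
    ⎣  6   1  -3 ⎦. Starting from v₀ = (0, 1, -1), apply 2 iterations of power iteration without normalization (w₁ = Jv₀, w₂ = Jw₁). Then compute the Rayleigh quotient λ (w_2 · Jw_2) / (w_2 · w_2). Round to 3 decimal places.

w1 = Jv₀ = (2·0 + 5·1 + (-5)·(-1); 1·0 + (-2)·1 + 3·(-1); 6·0 + 1·1 + (-3)·(-1)) = (10, -5, 4)
w2 = Jw1 = (2·10 + 5·(-5) + (-5)·4; 1·10 + (-2)·(-5) + 3·4; 6·10 + 1·(-5) + (-3)·4) = (-25, 32, 43)
Jw2 = (-105, 40, -247)
w2·Jw2 = (-25)·(-105) + 32·40 + 43·(-247) = -6716; w2·w2 = (-25)·(-25) + 32·32 + 43·43 = 3498
λ ≈ -6716/3498 = -1.920

λ ≈ -1.920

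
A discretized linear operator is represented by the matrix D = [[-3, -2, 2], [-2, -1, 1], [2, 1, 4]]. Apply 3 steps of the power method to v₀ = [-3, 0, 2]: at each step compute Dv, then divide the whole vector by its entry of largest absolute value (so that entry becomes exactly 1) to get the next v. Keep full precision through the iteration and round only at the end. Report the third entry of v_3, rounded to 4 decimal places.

Dv0 = (13.00000, 8.00000, 2.00000); divide by 13.00000 → v1 = (1.00000, 0.61538, 0.15385)
Dv1 = (-3.92308, -2.46154, 3.23077); divide by -3.92308 → v2 = (1.00000, 0.62745, -0.82353)
Dv2 = (-5.90196, -3.45098, -0.66667); divide by -5.90196 → v3 = (1.00000, 0.58472, 0.11296)
Requested entry of v3: 34/301 = 0.1130

0.1130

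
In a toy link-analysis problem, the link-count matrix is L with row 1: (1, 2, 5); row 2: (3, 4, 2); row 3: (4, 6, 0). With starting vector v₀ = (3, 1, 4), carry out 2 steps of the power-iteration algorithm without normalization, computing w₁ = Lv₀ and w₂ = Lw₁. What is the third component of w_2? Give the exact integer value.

226

w1 = Lv₀ = (1·3 + 2·1 + 5·4; 3·3 + 4·1 + 2·4; 4·3 + 6·1 + 0·4) = (25, 21, 18)
w2 = Lw1 = (1·25 + 2·21 + 5·18; 3·25 + 4·21 + 2·18; 4·25 + 6·21 + 0·18) = (157, 195, 226)
The requested component of w2 is 226.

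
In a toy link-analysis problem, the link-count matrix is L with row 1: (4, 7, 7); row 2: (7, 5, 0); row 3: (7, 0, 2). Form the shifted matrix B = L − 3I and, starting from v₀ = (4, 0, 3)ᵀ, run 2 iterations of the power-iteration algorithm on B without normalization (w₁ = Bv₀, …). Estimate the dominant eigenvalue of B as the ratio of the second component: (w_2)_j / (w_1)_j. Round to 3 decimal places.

B = L − 3I has rows (1, 7, 7); (7, 2, 0); (7, 0, -1)
w1 = Bv₀ = (1·4 + 7·0 + 7·3; 7·4 + 2·0 + 0·3; 7·4 + 0·0 + (-1)·3) = (25, 28, 25)
w2 = Bw1 = (1·25 + 7·28 + 7·25; 7·25 + 2·28 + 0·25; 7·25 + 0·28 + (-1)·25) = (396, 231, 150)
Ratio: 231/28 = 8.250

μ ≈ 8.250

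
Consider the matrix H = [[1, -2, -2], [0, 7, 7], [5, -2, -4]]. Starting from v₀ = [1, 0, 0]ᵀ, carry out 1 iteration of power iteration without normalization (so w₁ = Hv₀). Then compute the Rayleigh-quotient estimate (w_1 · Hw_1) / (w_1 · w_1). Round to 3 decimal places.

w1 = Hv₀ = (1·1 + (-2)·0 + (-2)·0; 0·1 + 7·0 + 7·0; 5·1 + (-2)·0 + (-4)·0) = (1, 0, 5)
Hw1 = (-9, 35, -15)
w1·Hw1 = 1·(-9) + 0·35 + 5·(-15) = -84; w1·w1 = 1·1 + 0·0 + 5·5 = 26
λ ≈ -84/26 = -3.231

-3.231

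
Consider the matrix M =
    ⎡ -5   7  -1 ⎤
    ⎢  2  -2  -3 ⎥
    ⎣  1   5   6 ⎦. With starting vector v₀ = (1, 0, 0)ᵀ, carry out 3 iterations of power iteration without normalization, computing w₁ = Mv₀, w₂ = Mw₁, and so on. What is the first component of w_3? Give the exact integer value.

-320

w1 = Mv₀ = (-5, 2, 1)
w2 = Mw1 = (38, -17, 11)
w3 = Mw2 = (-320, 77, 19)
The requested component of w3 is -320.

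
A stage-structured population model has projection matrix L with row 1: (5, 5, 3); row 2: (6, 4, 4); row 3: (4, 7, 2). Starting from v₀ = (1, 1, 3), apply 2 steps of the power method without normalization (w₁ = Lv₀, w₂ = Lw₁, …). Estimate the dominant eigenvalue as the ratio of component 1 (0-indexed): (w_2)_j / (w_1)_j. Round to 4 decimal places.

w1 = Lv₀ = (5·1 + 5·1 + 3·3; 6·1 + 4·1 + 4·3; 4·1 + 7·1 + 2·3) = (19, 22, 17)
w2 = Lw1 = (5·19 + 5·22 + 3·17; 6·19 + 4·22 + 4·17; 4·19 + 7·22 + 2·17) = (256, 270, 264)
Ratio at component: 270 / 22 = 12.2727

λ ≈ 12.2727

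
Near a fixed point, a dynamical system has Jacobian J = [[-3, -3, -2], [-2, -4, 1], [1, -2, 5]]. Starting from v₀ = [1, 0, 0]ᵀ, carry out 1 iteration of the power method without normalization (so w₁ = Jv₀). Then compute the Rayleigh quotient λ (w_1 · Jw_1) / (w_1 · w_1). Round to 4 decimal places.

λ ≈ -4.5000

w1 = Jv₀ = ((-3)·1 + (-3)·0 + (-2)·0; (-2)·1 + (-4)·0 + 1·0; 1·1 + (-2)·0 + 5·0) = (-3, -2, 1)
Jw1 = (13, 15, 6)
w1·Jw1 = (-3)·13 + (-2)·15 + 1·6 = -63; w1·w1 = (-3)·(-3) + (-2)·(-2) + 1·1 = 14
λ ≈ -63/14 = -4.5000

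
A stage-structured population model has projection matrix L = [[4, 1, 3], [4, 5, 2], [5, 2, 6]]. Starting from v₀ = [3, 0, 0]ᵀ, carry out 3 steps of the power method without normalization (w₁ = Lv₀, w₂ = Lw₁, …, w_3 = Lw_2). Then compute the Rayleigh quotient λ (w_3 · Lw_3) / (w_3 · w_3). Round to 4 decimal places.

λ ≈ 10.4974

w1 = Lv₀ = (4·3 + 1·0 + 3·0; 4·3 + 5·0 + 2·0; 5·3 + 2·0 + 6·0) = (12, 12, 15)
w2 = Lw1 = (4·12 + 1·12 + 3·15; 4·12 + 5·12 + 2·15; 5·12 + 2·12 + 6·15) = (105, 138, 174)
w3 = Lw2 = (1080, 1458, 1845)
Lw3 = (11313, 15300, 19386)
w3·Lw3 = 1080·11313 + 1458·15300 + 1845·19386 = 70292610; w3·w3 = 1080·1080 + 1458·1458 + 1845·1845 = 6696189
λ ≈ 70292610/6696189 = 10.4974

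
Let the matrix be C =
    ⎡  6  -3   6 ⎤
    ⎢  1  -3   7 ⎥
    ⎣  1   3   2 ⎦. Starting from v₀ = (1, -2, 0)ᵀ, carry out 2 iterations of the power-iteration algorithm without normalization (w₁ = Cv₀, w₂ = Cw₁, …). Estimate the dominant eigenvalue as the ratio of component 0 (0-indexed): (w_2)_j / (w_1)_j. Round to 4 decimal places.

w1 = Cv₀ = (6·1 + (-3)·(-2) + 6·0; 1·1 + (-3)·(-2) + 7·0; 1·1 + 3·(-2) + 2·0) = (12, 7, -5)
w2 = Cw1 = (6·12 + (-3)·7 + 6·(-5); 1·12 + (-3)·7 + 7·(-5); 1·12 + 3·7 + 2·(-5)) = (21, -44, 23)
Ratio at component: 21 / 12 = 1.7500

λ ≈ 1.7500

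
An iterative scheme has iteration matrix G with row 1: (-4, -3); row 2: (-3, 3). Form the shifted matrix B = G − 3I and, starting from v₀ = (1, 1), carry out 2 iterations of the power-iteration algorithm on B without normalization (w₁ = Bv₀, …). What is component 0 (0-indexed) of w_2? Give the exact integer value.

79

B = G − 3I has rows (-7, -3); (-3, 0)
w1 = Bv₀ = ((-7)·1 + (-3)·1; (-3)·1 + 0·1) = (-10, -3)
w2 = Bw1 = ((-7)·(-10) + (-3)·(-3); (-3)·(-10) + 0·(-3)) = (79, 30)
Requested component of w2: 79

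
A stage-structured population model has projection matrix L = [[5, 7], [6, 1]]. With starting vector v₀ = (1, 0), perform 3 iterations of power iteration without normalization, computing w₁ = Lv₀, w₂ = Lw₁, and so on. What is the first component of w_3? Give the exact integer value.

587

w1 = Lv₀ = (5, 6)
w2 = Lw1 = (67, 36)
w3 = Lw2 = (587, 438)
The requested component of w3 is 587.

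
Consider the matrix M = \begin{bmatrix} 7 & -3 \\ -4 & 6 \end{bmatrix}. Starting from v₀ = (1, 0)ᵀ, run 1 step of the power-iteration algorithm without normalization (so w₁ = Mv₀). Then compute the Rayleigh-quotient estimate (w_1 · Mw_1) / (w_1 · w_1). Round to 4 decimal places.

w1 = Mv₀ = (7·1 + (-3)·0; (-4)·1 + 6·0) = (7, -4)
Mw1 = (61, -52)
w1·Mw1 = 7·61 + (-4)·(-52) = 635; w1·w1 = 7·7 + (-4)·(-4) = 65
λ ≈ 635/65 = 9.7692

9.7692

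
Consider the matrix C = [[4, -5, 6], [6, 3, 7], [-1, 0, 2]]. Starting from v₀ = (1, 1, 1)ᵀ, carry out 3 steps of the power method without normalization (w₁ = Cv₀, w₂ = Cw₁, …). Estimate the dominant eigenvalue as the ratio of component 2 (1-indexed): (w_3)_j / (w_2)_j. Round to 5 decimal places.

w1 = Cv₀ = (4·1 + (-5)·1 + 6·1; 6·1 + 3·1 + 7·1; (-1)·1 + 0·1 + 2·1) = (5, 16, 1)
w2 = Cw1 = (4·5 + (-5)·16 + 6·1; 6·5 + 3·16 + 7·1; (-1)·5 + 0·16 + 2·1) = (-54, 85, -3)
w3 = Cw2 = (-659, -90, 48)
Ratio at component: -90 / 85 = -1.05882

λ ≈ -1.05882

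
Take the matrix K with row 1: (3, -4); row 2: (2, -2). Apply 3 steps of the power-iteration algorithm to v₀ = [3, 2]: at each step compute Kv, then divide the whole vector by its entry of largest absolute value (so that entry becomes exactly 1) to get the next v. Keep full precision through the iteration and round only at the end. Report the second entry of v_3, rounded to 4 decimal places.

Kv0 = (1.00000, 2.00000); divide by 2.00000 → v1 = (0.50000, 1.00000)
Kv1 = (-2.50000, -1.00000); divide by -2.50000 → v2 = (1.00000, 0.40000)
Kv2 = (1.40000, 1.20000); divide by 1.40000 → v3 = (1.00000, 0.85714)
Requested entry of v3: -6/-7 = 0.8571

0.8571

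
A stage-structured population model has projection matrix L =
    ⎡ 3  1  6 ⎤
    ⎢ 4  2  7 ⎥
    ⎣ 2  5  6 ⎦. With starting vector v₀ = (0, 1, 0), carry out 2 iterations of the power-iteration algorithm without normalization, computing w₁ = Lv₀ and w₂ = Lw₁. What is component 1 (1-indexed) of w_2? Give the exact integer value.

35

w1 = Lv₀ = (3·0 + 1·1 + 6·0; 4·0 + 2·1 + 7·0; 2·0 + 5·1 + 6·0) = (1, 2, 5)
w2 = Lw1 = (3·1 + 1·2 + 6·5; 4·1 + 2·2 + 7·5; 2·1 + 5·2 + 6·5) = (35, 43, 42)
The requested component of w2 is 35.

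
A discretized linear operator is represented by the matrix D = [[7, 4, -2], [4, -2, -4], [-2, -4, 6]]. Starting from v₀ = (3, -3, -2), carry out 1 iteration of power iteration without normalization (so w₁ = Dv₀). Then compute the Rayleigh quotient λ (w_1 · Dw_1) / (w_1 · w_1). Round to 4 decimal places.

w1 = Dv₀ = (7·3 + 4·(-3) + (-2)·(-2); 4·3 + (-2)·(-3) + (-4)·(-2); (-2)·3 + (-4)·(-3) + 6·(-2)) = (13, 26, -6)
Dw1 = (207, 24, -166)
w1·Dw1 = 13·207 + 26·24 + (-6)·(-166) = 4311; w1·w1 = 13·13 + 26·26 + (-6)·(-6) = 881
λ ≈ 4311/881 = 4.8933

4.8933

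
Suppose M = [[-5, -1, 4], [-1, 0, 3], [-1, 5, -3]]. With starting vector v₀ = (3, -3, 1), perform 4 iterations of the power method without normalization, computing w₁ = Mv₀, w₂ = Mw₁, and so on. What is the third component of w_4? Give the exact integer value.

2058

w1 = Mv₀ = ((-5)·3 + (-1)·(-3) + 4·1; (-1)·3 + 0·(-3) + 3·1; (-1)·3 + 5·(-3) + (-3)·1) = (-8, 0, -21)
w2 = Mw1 = ((-5)·(-8) + (-1)·0 + 4·(-21); (-1)·(-8) + 0·0 + 3·(-21); (-1)·(-8) + 5·0 + (-3)·(-21)) = (-44, -55, 71)
w3 = Mw2 = (559, 257, -444)
w4 = Mw3 = (-4828, -1891, 2058)
The requested component of w4 is 2058.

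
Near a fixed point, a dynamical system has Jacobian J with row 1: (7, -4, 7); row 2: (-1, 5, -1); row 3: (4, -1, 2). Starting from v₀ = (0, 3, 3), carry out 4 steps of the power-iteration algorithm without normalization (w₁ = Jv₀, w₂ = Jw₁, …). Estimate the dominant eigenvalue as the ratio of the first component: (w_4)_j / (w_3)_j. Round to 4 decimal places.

w1 = Jv₀ = (9, 12, 3)
w2 = Jw1 = (36, 48, 30)
w3 = Jw2 = (270, 174, 156)
w4 = Jw3 = (2286, 444, 1218)
Ratio at component: 2286 / 270 = 8.4667

λ ≈ 8.4667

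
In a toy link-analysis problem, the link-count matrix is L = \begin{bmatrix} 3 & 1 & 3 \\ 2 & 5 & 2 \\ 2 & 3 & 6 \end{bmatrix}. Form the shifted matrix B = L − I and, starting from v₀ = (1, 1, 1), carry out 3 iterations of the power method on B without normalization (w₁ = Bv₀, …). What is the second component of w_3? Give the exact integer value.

528

B = L − I has rows (2, 1, 3); (2, 4, 2); (2, 3, 5)
w1 = Bv₀ = (6, 8, 10)
w2 = Bw1 = (50, 64, 86)
w3 = Bw2 = (422, 528, 722)
Requested component of w3: 528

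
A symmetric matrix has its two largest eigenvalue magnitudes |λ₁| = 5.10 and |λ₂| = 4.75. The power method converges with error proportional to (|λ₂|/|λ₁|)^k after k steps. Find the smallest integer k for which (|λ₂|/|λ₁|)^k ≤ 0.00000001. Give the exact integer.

260

|λ₂/λ₁| = 4.75/5.10 = 0.93137
Need k ≥ ln(0.00000001) / ln(0.93137) = -18.4207 / -0.0711 ≈ 259.096
Smallest integer k satisfying the bound: 260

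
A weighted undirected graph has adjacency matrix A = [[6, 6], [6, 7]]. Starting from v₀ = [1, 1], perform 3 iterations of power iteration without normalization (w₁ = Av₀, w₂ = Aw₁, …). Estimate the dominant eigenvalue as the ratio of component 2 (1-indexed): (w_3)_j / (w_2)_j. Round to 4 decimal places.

12.5215

w1 = Av₀ = (6·1 + 6·1; 6·1 + 7·1) = (12, 13)
w2 = Aw1 = (6·12 + 6·13; 6·12 + 7·13) = (150, 163)
w3 = Aw2 = (1878, 2041)
Ratio at component: 2041 / 163 = 12.5215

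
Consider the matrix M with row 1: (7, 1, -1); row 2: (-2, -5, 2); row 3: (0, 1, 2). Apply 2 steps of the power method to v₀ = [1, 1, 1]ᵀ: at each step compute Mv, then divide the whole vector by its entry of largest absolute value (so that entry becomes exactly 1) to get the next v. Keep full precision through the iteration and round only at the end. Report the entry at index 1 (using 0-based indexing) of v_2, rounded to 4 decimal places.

0.4146

Mv0 = (7.00000, -5.00000, 3.00000); divide by 7.00000 → v1 = (1.00000, -0.71429, 0.42857)
Mv1 = (5.85714, 2.42857, 0.14286); divide by 5.85714 → v2 = (1.00000, 0.41463, 0.02439)
Requested entry of v2: 17/41 = 0.4146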